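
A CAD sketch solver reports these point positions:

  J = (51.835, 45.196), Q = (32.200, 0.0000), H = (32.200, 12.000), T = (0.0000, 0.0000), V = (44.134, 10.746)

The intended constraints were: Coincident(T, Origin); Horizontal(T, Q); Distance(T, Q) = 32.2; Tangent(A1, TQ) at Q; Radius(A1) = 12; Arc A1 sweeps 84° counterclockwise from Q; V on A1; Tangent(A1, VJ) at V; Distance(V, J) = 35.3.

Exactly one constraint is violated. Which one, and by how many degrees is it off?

Tangent(A1, VJ) at V — off by 6.60°.

T = (0.00, 0.00) ✓; T.y = 0.00, Q.y = 0.00 ✓; |TQ| = 32.20 ✓; ∠(HQ, QT) = 90.00° ✓; |HQ| = 12.00 ✓; bearing(H→V) − bearing(H→Q) = 84.00° ✓; |HV| = 12.00 ✓; ∠(HV, VJ) = 96.60° ✗; |VJ| = 35.30 ✓.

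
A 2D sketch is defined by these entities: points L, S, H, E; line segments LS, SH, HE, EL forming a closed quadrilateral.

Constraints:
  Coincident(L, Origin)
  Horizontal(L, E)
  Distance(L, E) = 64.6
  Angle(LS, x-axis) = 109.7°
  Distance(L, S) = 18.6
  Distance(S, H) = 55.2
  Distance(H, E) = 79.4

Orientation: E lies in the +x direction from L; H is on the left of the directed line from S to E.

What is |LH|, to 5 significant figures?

68.951

Checks: L.y = 0.00, E.y = 0.00 ✓; |SH| = 55.20 ✓; |HE| = 79.40 ✓.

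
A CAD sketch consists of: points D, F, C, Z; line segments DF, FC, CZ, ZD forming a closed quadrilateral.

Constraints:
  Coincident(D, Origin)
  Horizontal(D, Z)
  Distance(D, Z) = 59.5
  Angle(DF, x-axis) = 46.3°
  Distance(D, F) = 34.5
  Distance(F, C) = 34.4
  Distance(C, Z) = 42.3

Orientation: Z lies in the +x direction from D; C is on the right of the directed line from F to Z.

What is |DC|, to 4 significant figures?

20.27

Checks: D = (0.00, 0.00) ✓; |FC| = 34.40 ✓; |CZ| = 42.30 ✓.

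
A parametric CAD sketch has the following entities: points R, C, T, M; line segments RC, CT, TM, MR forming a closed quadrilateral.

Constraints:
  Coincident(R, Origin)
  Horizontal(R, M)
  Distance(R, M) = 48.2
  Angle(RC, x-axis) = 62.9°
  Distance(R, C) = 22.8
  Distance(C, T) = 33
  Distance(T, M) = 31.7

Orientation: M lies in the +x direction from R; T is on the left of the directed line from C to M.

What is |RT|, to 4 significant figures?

51.88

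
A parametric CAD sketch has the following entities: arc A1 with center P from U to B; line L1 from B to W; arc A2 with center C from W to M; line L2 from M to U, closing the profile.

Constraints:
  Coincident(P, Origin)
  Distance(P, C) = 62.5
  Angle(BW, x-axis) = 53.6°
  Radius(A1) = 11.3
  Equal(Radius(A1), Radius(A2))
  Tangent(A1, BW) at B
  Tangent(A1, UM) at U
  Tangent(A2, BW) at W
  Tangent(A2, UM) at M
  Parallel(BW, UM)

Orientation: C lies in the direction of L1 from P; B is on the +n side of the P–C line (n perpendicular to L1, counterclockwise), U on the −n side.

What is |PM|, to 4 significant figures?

63.51

The slot axis is L1's direction at 53.6°, so u = (cos 53.6°, sin 53.6°) = (0.5934, 0.8049) and n = (−sin 53.6°, cos 53.6°) = (-0.8049, 0.5934). P is at the origin and C lies 62.5 along u from P, so C = 62.5·u = (37.09, 50.31). Tangency of A1 to both parallel lines with radius 11.3 puts B and U at P ± 11.3·n: B = (-9.095, 6.706), U = (9.095, -6.706). Equal radii place W and M the same way about C: W = C + 11.3·n = (27.99, 57.01), M = C − 11.3·n = (46.18, 43.60). Then |PM| = |M − P| = 63.51.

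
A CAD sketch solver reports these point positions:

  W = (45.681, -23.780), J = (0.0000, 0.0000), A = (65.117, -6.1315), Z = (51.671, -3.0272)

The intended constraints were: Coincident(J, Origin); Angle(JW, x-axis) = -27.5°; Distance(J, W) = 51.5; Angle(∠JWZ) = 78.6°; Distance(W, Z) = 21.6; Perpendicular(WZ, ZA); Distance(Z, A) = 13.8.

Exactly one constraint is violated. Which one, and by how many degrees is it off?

Perpendicular(WZ, ZA) — off by 3.10°.

J = (0.00, 0.00) ✓; JW at -27.50° ✓; |JW| = 51.50 ✓; ∠JWZ = 78.60° ✓; |WZ| = 21.60 ✓; ∠(WZ, ZA) = 86.90° ✗; |ZA| = 13.80 ✓.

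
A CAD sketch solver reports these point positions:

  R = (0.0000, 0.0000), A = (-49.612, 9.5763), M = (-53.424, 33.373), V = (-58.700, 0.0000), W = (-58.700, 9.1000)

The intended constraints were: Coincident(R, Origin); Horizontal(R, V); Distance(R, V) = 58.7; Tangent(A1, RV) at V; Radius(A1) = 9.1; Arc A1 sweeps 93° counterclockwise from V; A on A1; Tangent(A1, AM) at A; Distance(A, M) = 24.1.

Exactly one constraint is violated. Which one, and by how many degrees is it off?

Tangent(A1, AM) at A — off by 6.10°.

R = (0.00, 0.00) ✓; R.y = 0.00, V.y = 0.00 ✓; |RV| = 58.70 ✓; ∠(WV, VR) = 90.00° ✓; |WV| = 9.100 ✓; bearing(W→A) − bearing(W→V) = 93.00° ✓; |WA| = 9.100 ✓; ∠(WA, AM) = 83.90° ✗; |AM| = 24.10 ✓.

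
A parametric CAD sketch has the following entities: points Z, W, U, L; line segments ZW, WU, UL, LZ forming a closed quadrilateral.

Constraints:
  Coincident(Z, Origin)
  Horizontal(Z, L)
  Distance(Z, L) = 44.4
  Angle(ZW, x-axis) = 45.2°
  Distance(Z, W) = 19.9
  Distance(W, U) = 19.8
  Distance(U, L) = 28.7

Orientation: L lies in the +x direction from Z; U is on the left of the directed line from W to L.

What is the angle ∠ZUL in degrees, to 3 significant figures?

79.5°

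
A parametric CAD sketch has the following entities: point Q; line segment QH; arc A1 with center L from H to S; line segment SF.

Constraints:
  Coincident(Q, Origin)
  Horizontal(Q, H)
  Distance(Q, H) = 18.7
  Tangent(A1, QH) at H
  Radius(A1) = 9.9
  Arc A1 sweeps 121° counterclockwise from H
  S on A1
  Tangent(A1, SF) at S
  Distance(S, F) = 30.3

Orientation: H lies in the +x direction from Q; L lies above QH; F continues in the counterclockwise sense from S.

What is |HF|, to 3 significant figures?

41.6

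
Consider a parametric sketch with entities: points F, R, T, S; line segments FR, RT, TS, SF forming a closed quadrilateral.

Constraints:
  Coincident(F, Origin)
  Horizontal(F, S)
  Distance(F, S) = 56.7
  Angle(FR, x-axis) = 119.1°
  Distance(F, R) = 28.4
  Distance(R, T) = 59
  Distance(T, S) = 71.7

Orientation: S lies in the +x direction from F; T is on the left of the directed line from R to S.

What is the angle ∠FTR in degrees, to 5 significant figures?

22.446°

F is at the origin; FS is horizontal with |FS| = 56.7 and S in +x, so S = (56.7, 0). FR runs at 119.1° with |FR| = 28.4, so R = (-13.812, 24.815). T is determined by |RT| = 59.0 and |TS| = 71.7 together: it lies at the intersection of circle(R, 59.0) and circle(S, 71.7). With |RS| = 74.751, the foot of the radical line on RS is 26.273 from R and the perpendicular offset is √(59.0² − 26.273²) = 52.827. Taking the left-of-RS solution: T = (28.508, 65.925).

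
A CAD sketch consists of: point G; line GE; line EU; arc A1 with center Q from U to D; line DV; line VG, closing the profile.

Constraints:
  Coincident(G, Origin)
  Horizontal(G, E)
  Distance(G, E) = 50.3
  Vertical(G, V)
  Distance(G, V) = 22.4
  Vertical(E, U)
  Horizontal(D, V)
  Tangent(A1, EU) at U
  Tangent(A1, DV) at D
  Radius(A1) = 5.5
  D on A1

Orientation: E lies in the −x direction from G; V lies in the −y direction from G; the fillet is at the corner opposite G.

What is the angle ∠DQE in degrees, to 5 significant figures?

161.97°

The virtual corner opposite G is at (-50.300, -22.400). A1 meets EU tangentially, so QU is at right angles to EU and since A1 is tangent to DV there, QD ⟂ DV, with radius 5.5, so the center Q sits 5.5 in from both sides at Q = (-44.800, -16.900). That places the tangent points at U = (-50.300, -16.900) on EU and D = (-44.800, -22.400) on DV. Then cos ∠DQE = QD·QE / (|QD||QE|), giving 161.97°.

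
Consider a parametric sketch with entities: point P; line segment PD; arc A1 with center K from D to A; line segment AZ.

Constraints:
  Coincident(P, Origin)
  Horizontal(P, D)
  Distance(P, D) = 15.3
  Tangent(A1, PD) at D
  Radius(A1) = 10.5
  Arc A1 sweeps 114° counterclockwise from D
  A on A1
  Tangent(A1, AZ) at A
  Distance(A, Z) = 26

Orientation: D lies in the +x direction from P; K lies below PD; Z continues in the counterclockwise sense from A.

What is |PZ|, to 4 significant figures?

41.82

On A1, D sits at bearing 90° from K; a 114° counterclockwise sweep puts A at bearing 204°, so A = K + 10.5·(cos 204°, sin 204°) = (5.708, -14.77). The tangent condition forces KA to be normal to AZ, so AZ runs along (−sin 204°, cos 204°); with |AZ| = 26.0, Z = (16.28, -38.52). Then |PZ| = |Z − P| = 41.82.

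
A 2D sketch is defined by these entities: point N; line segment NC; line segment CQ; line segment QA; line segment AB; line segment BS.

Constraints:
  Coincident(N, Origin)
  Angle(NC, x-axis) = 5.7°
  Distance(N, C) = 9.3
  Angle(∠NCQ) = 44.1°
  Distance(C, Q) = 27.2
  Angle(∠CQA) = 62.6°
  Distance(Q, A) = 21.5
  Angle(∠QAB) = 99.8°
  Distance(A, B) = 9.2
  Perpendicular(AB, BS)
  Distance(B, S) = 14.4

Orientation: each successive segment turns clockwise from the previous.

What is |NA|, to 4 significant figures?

16.50

∠NCQ = 44.1° gives CQ at -130.2° from the x-axis; with |CQ| = 27.2, Q = (-8.302, -19.85). ∠CQA = 62.6° gives QA at 112.4° from the x-axis; with |QA| = 21.5, A = (-16.50, 0.02616). Then |NA| = |A − N| = 16.50.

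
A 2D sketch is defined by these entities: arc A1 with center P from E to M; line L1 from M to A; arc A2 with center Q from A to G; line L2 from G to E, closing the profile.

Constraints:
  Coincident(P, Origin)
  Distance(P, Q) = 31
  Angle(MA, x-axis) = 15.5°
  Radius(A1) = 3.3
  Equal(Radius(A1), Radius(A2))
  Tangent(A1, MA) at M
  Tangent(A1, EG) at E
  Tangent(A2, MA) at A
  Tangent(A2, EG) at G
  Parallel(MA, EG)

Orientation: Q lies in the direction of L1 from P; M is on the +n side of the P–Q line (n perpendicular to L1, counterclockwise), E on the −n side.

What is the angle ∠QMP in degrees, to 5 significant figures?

83.924°

The slot axis is L1's direction at 15.5°, so u = (cos 15.5°, sin 15.5°) = (0.96363, 0.26724) and n = (−sin 15.5°, cos 15.5°) = (-0.26724, 0.96363). P is at the origin and Q lies 31.0 along u from P, so Q = 31.0·u = (29.873, 8.2844). Tangency of A1 to both parallel lines with radius 3.3 puts M and E at P ± 3.3·n: M = (-0.88189, 3.1800), E = (0.88189, -3.1800). Then cos ∠QMP = MQ·MP / (|MQ||MP|), giving 83.924°.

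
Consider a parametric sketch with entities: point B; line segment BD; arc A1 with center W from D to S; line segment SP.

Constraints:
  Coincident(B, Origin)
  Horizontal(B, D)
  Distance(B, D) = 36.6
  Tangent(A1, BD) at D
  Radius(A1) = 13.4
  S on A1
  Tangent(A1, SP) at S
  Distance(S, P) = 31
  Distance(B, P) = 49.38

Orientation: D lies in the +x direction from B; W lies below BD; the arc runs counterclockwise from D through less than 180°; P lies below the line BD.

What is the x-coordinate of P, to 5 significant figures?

22.364

Checks: |WS| = 13.40 ✓; ∠(WS, SP) = 90.00° ✓; |SP| = 31.00 ✓; |BP| = 49.38 ✓.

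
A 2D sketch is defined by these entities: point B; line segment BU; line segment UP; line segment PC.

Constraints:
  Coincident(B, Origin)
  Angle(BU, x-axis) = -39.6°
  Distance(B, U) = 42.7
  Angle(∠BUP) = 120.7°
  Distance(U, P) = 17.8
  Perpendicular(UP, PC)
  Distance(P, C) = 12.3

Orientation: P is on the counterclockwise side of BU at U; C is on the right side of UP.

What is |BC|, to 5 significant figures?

63.014

B is at the origin; BU runs at -39.6° with length 42.7, so U = 42.7·(cos -39.6°, sin -39.6°) = (32.901, -27.218). ∠BUP = 120.7°, so UP runs at -39.6° + (180° − 120.7°) = 19.700° from the x-axis; with |UP| = 17.8, P = U + 17.8·(cos 19.700°, sin 19.700°) = (49.659, -21.218). UP is perpendicular to PC; with |PC| = 12.3 on the right of UP, C = P + 12.3·(0.33710, -0.94147) = (53.805, -32.798). Then |BC| = |C − B| = 63.014.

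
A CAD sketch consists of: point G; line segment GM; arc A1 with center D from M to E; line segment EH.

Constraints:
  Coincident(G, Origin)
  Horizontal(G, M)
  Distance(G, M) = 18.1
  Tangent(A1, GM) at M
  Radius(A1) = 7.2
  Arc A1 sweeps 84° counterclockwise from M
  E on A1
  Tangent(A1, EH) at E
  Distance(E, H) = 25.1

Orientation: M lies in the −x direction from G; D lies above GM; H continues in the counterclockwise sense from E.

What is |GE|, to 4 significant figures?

12.70

G is at the origin; G and M share the same y with |GM| = 18.1 and M on the −x side, so M = (-18.10, 0.000). The tangent condition forces DM to be normal to GM, so D = M + (0, 7.2) = (-18.10, 7.200). On A1, M sits at bearing -90° from D; an 84° counterclockwise sweep puts E at bearing -6°, so E = D + 7.2·(cos -6°, sin -6°) = (-10.94, 6.447). Then |GE| = |E − G| = 12.70.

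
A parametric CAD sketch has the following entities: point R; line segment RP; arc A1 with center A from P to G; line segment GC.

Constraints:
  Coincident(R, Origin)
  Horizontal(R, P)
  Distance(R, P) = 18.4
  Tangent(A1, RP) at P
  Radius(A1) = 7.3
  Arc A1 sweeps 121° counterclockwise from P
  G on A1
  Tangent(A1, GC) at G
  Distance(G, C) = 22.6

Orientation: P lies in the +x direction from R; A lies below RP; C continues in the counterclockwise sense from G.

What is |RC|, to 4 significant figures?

38.62

On A1, P sits at bearing 90° from A; a 121° counterclockwise sweep puts G at bearing 211°, so G = A + 7.3·(cos 211°, sin 211°) = (12.14, -11.06). The tangent condition forces AG to be normal to GC, so GC runs along (−sin 211°, cos 211°); with |GC| = 22.6, C = (23.78, -30.43). Then |RC| = |C − R| = 38.62.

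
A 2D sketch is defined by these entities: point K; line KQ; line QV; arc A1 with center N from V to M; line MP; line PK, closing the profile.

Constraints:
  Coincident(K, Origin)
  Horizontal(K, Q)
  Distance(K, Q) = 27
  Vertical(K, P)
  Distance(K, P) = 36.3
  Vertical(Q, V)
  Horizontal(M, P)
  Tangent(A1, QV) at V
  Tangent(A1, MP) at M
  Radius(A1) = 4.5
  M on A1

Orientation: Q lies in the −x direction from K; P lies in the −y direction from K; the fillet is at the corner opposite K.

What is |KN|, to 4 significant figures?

38.95

KP is vertical with |KP| = 36.3 and P on the −y side, so P = (0.000, -36.30). The virtual corner opposite K is at (-27.00, -36.30). The tangent condition forces NV to be normal to QV and the tangent condition forces NM to be normal to MP, with radius 4.5, so the center N sits 4.5 in from both sides at N = (-22.50, -31.80). Then |KN| = |N − K| = 38.95.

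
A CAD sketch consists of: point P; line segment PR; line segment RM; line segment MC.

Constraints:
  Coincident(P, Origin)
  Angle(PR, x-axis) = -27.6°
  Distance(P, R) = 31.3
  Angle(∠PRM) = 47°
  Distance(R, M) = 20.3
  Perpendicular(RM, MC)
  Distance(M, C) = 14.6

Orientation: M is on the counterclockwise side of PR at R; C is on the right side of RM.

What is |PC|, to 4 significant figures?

37.51

∠PRM = 47.0°, so RM runs at -27.6° + (180° − 47.0°) = 105.4° from the x-axis; with |RM| = 20.3, M = R + 20.3·(cos 105.4°, sin 105.4°) = (22.35, 5.070). The perpendicularity gives MC at right angles to RM; with |MC| = 14.6 on the right of RM, C = M + 14.6·(0.9641, 0.2656) = (36.42, 8.947). Then |PC| = |C − P| = 37.51.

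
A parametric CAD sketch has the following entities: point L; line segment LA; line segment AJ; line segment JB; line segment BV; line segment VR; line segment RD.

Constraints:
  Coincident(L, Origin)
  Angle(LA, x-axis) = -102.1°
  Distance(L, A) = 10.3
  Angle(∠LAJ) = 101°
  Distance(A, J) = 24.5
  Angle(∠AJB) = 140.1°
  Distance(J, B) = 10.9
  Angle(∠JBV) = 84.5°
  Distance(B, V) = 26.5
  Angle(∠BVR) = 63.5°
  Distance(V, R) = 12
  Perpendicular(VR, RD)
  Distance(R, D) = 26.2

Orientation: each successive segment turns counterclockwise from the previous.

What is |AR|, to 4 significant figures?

17.52

L is at the origin; LA runs at -102.1° with length 10.3, so A = (-2.159, -10.07). ∠LAJ = 101.0° gives AJ at -23.10° from the x-axis; with |AJ| = 24.5, J = (20.38, -19.68). ∠AJB = 140.1° gives JB at 16.80° from the x-axis; with |JB| = 10.9, B = (30.81, -16.53). ∠JBV = 84.5° gives BV at 112.3° from the x-axis; with |BV| = 26.5, V = (20.76, 7.985). ∠BVR = 63.5° gives VR at -131.2° from the x-axis; with |VR| = 12.0, R = (12.85, -1.044). Then |AR| = |R − A| = 17.52.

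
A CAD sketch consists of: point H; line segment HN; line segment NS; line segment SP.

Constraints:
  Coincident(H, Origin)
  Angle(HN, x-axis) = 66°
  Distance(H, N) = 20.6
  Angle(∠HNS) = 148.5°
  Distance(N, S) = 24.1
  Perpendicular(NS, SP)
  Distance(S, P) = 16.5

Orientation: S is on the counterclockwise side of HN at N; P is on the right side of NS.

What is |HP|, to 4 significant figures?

49.79

∠HNS = 148.5°, so NS runs at 66.0° + (180° − 148.5°) = 97.50° from the x-axis; with |NS| = 24.1, S = N + 24.1·(cos 97.50°, sin 97.50°) = (5.233, 42.71). NS ⟂ SP; with |SP| = 16.5 on the right of NS, P = S + 16.5·(0.9914, 0.1305) = (21.59, 44.87). Then |HP| = |P − H| = 49.79.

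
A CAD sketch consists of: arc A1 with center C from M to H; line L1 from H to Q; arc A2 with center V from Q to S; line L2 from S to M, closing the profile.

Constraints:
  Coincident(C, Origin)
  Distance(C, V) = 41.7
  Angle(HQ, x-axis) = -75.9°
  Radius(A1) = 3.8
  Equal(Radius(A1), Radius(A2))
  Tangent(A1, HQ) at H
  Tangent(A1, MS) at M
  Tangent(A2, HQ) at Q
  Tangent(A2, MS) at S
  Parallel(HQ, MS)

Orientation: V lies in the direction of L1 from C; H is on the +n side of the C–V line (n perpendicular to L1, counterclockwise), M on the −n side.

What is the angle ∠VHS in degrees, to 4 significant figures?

5.122°

Tangency of A1 to both parallel lines with radius 3.8 puts H and M at C ± 3.8·n: H = (3.686, 0.9257), M = (-3.686, -0.9257). Equal radii place Q and S the same way about V: Q = V + 3.8·n = (13.84, -39.52), S = V − 3.8·n = (6.473, -41.37). Then cos ∠VHS = HV·HS / (|HV||HS|), giving 5.122°.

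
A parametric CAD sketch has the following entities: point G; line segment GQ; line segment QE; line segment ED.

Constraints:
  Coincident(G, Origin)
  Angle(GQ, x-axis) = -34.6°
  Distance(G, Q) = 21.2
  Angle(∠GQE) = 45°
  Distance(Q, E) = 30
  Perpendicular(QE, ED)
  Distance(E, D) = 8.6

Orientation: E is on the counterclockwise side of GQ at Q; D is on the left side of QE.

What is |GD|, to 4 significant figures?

16.31

∠GQE = 45.0°, so QE runs at -34.6° + (180° − 45.0°) = 100.4° from the x-axis; with |QE| = 30.0, E = Q + 30.0·(cos 100.4°, sin 100.4°) = (12.03, 17.47). The perpendicularity gives ED at right angles to QE; with |ED| = 8.6 on the left of QE, D = E + 8.6·(-0.9836, -0.1805) = (3.576, 15.92). Then |GD| = |D − G| = 16.31.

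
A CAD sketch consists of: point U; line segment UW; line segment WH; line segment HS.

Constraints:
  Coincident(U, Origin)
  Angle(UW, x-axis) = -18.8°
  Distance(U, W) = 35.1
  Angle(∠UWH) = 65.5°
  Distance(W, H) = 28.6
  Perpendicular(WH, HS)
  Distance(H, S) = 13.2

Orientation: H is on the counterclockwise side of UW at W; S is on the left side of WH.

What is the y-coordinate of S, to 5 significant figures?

15.836

U is at the origin; UW runs at -18.8° with length 35.1, so W = 35.1·(cos -18.8°, sin -18.8°) = (33.227, -11.312). ∠UWH = 65.5°, so WH runs at -18.8° + (180° − 65.5°) = 95.700° from the x-axis; with |WH| = 28.6, H = W + 28.6·(cos 95.700°, sin 95.700°) = (30.387, 17.147). WH ⟂ HS; with |HS| = 13.2 on the left of WH, S = H + 13.2·(-0.99506, -0.099320) = (17.252, 15.836). So S.y = 15.836.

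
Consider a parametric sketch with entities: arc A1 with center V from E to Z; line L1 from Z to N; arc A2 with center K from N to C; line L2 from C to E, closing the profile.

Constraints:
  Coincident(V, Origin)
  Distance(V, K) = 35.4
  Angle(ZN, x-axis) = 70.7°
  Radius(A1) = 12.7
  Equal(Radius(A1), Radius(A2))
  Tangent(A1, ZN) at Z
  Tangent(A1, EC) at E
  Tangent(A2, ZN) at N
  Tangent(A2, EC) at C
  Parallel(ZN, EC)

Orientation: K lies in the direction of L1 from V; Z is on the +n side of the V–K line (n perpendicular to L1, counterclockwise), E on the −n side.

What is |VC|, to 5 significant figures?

37.609

The slot axis is L1's direction at 70.7°, so u = (cos 70.7°, sin 70.7°) = (0.33051, 0.94380) and n = (−sin 70.7°, cos 70.7°) = (-0.94380, 0.33051). V is at the origin and K lies 35.4 along u from V, so K = 35.4·u = (11.700, 33.411). Tangency of A1 to both parallel lines with radius 12.7 puts Z and E at V ± 12.7·n: Z = (-11.986, 4.1975), E = (11.986, -4.1975). Equal radii place N and C the same way about K: N = K + 12.7·n = (-0.28606, 37.608), C = K − 12.7·n = (23.686, 29.213). Then |VC| = |C − V| = 37.609.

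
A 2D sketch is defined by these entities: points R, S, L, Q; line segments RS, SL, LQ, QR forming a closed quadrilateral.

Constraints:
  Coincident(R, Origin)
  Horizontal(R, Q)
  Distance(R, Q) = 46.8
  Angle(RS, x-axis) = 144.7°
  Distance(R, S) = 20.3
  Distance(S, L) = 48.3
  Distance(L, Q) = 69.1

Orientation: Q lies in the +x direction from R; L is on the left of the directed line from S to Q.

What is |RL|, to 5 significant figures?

55.199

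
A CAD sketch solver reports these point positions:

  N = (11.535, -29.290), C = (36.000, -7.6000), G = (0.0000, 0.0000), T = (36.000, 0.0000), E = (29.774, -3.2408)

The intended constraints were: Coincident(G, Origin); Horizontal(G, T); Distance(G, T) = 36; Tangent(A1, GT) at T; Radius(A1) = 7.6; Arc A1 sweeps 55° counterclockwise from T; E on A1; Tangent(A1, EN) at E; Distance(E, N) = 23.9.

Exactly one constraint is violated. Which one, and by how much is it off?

Distance(E, N) = 23.9 — off by 7.90.

G = (0.00, 0.00) ✓; G.y = 0.00, T.y = 0.00 ✓; |GT| = 36.00 ✓; ∠(CT, TG) = 90.00° ✓; |CT| = 7.600 ✓; bearing(C→E) − bearing(C→T) = 55.00° ✓; |CE| = 7.600 ✓; ∠(CE, EN) = 90.00° ✓; |EN| = 31.80 ✗.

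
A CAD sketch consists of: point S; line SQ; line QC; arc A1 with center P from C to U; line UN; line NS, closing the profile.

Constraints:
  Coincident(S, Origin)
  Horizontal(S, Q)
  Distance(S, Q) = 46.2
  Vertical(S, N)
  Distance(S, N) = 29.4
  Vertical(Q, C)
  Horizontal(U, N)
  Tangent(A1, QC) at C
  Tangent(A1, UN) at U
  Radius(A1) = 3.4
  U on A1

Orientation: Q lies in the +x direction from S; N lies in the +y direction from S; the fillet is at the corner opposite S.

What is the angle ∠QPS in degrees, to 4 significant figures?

66.17°

S is at the origin; SQ is horizontal with |SQ| = 46.2 and Q on the +x side, so Q = (46.20, 0.000). S and N share the same x with |SN| = 29.4 and N on the +y side, so N = (0.000, 29.40). The virtual corner opposite S is at (46.20, 29.40). Since A1 is tangent to QC there, PC ⟂ QC and the tangent condition forces PU to be normal to UN, with radius 3.4, so the center P sits 3.4 in from both sides at P = (42.80, 26.00). Then cos ∠QPS = PQ·PS / (|PQ||PS|), giving 66.17°.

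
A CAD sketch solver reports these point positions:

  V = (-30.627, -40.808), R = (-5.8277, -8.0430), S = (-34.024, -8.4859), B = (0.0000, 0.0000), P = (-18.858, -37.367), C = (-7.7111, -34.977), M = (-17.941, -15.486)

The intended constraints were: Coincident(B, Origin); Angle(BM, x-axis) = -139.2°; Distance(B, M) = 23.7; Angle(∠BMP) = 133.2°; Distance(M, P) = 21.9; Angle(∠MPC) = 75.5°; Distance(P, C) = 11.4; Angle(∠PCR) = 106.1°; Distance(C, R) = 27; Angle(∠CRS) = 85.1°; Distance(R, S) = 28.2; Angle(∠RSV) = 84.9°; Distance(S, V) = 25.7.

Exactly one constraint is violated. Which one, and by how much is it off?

Distance(S, V) = 25.7 — off by 6.80.

B = (0.00, 0.00) ✓; BM at -139.2° ✓; |BM| = 23.70 ✓; ∠BMP = 133.2° ✓; |MP| = 21.90 ✓; ∠MPC = 75.50° ✓; |PC| = 11.40 ✓; ∠PCR = 106.1° ✓; |CR| = 27.00 ✓; ∠CRS = 85.10° ✓; |RS| = 28.20 ✓; ∠RSV = 84.90° ✓; |SV| = 32.50 ✗.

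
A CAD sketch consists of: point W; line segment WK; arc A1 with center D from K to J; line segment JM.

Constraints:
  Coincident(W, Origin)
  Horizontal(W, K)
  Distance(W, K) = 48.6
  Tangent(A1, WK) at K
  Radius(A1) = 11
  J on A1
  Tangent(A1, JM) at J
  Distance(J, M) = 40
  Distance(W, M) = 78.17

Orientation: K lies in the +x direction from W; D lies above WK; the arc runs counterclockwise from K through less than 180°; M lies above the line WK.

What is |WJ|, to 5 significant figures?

60.629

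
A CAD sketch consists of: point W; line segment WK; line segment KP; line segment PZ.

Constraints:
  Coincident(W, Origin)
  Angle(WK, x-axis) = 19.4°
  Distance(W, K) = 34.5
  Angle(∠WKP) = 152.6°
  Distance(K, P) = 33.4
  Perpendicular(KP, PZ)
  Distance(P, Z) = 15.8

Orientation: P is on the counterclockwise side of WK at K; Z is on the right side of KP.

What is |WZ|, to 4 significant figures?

71.44

W is at the origin; WK runs at 19.4° with length 34.5, so K = 34.5·(cos 19.4°, sin 19.4°) = (32.54, 11.46). ∠WKP = 152.6°, so KP runs at 19.4° + (180° − 152.6°) = 46.80° from the x-axis; with |KP| = 33.4, P = K + 33.4·(cos 46.80°, sin 46.80°) = (55.41, 35.81). KP is perpendicular to PZ; with |PZ| = 15.8 on the right of KP, Z = P + 15.8·(0.7290, -0.6845) = (66.92, 24.99). Then |WZ| = |Z − W| = 71.44.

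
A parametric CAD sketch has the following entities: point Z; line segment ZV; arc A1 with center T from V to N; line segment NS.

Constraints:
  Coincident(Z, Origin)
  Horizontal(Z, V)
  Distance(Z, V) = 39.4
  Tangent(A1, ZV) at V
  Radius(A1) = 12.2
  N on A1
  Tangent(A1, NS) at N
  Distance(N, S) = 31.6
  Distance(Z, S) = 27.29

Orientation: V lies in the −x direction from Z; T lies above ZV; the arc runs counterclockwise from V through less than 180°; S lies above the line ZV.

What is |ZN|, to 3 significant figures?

31.0

Z is at the origin; ZV is horizontal with |ZV| = 39.4 and V on the −x side, so V = (-39.4, 0.00). Since A1 is tangent to ZV there, TV ⟂ ZV, so T = V + (0, 12.2) = (-39.4, 12.2). Since TN ⟂ NS (tangency), |TS| = √(12.2² + 31.6²) = 33.9 regardless of where N sits on A1. So S lies on both circle(Z, 27.29) and circle(T, 33.9); the above-ZV intersection is S = (-8.44, 26.0). N is the foot of the tangent from S: N = (-30.8, 3.58).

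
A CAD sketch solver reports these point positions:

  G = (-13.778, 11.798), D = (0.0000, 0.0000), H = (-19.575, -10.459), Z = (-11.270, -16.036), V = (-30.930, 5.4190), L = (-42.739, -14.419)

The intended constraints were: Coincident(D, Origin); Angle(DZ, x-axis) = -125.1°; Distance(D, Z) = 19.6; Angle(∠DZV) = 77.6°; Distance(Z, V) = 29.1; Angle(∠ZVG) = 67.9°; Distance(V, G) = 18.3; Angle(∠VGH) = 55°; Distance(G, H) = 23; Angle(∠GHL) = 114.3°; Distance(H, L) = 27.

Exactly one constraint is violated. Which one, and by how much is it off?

Distance(H, L) = 27 — off by 3.50.

D = (0.00, 0.00) ✓; DZ at -125.1° ✓; |DZ| = 19.60 ✓; ∠DZV = 77.60° ✓; |ZV| = 29.10 ✓; ∠ZVG = 67.90° ✓; |VG| = 18.30 ✓; ∠VGH = 55.00° ✓; |GH| = 23.00 ✓; ∠GHL = 114.3° ✓; |HL| = 23.50 ✗.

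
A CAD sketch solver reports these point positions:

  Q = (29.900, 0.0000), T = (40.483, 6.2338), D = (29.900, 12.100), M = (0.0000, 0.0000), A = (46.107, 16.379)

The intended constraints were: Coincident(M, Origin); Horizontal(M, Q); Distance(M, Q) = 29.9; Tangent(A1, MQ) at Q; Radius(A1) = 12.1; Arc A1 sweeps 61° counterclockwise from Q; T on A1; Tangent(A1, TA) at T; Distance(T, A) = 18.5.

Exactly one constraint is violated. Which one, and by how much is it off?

Distance(T, A) = 18.5 — off by 6.90.

M = (0.00, 0.00) ✓; M.y = 0.00, Q.y = 0.00 ✓; |MQ| = 29.90 ✓; ∠(DQ, QM) = 90.00° ✓; |DQ| = 12.10 ✓; bearing(D→T) − bearing(D→Q) = 61.00° ✓; |DT| = 12.10 ✓; ∠(DT, TA) = 90.00° ✓; |TA| = 11.60 ✗.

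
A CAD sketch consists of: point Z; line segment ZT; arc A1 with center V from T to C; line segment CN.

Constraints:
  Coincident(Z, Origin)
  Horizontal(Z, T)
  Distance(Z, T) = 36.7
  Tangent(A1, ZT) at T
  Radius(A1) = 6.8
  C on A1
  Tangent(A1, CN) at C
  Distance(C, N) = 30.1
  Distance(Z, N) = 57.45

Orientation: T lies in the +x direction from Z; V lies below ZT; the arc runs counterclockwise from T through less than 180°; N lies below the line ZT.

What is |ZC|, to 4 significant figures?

32.17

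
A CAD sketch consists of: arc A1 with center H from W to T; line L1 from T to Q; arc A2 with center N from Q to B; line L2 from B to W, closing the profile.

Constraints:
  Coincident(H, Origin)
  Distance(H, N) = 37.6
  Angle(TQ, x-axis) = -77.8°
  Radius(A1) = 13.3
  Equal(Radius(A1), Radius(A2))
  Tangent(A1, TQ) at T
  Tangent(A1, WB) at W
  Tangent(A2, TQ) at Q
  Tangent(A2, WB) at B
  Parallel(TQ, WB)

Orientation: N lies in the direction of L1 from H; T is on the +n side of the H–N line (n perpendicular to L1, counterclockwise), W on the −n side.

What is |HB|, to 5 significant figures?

39.883

Tangency of A1 to both parallel lines with radius 13.3 puts T and W at H ± 13.3·n: T = (13.000, 2.8106), W = (-13.000, -2.8106). Equal radii place Q and B the same way about N: Q = N + 13.3·n = (20.945, -33.940), B = N − 13.3·n = (-5.0538, -39.561). Then |HB| = |B − H| = 39.883.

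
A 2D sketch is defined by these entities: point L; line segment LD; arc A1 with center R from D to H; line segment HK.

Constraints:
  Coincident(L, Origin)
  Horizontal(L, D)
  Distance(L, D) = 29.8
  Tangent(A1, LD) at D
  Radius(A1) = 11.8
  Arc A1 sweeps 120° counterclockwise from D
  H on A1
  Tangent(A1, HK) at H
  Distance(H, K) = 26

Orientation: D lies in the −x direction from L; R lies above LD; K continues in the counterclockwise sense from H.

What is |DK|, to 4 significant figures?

40.31

On A1, D sits at bearing -90° from R; a 120° counterclockwise sweep puts H at bearing 30°, so H = R + 11.8·(cos 30°, sin 30°) = (-19.58, 17.70). Since A1 is tangent to HK there, RH ⟂ HK, so HK runs along (−sin 30°, cos 30°); with |HK| = 26.0, K = (-32.58, 40.22). Then |DK| = |K − D| = 40.31.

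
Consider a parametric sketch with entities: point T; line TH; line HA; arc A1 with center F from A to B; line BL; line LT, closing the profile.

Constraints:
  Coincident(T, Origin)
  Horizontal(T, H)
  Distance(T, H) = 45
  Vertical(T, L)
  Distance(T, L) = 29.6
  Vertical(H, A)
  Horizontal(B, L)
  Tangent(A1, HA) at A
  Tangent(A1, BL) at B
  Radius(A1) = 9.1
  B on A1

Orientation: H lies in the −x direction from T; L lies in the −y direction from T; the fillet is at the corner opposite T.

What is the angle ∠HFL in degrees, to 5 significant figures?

128.16°

T is at the origin; T and H share the same y with |TH| = 45.0 and H on the −x side, so H = (-45.000, 0.0000). T and L share the same x with |TL| = 29.6 and L on the −y side, so L = (0.0000, -29.600). The virtual corner opposite T is at (-45.000, -29.600). A1 meets HA tangentially, so FA is at right angles to HA and since A1 is tangent to BL there, FB ⟂ BL, with radius 9.1, so the center F sits 9.1 in from both sides at F = (-35.900, -20.500). Then cos ∠HFL = FH·FL / (|FH||FL|), giving 128.16°.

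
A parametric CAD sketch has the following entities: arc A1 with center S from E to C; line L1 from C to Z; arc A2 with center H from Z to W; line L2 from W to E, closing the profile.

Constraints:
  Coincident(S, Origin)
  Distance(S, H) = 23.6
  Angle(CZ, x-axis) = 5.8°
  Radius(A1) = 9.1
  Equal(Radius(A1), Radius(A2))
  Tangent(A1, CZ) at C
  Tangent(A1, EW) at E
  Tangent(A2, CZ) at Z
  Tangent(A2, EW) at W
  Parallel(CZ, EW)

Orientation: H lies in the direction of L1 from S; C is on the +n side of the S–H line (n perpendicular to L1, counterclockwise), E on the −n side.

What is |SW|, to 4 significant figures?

25.29

The slot axis is L1's direction at 5.8°, so u = (cos 5.8°, sin 5.8°) = (0.9949, 0.1011) and n = (−sin 5.8°, cos 5.8°) = (-0.1011, 0.9949). S is at the origin and H lies 23.6 along u from S, so H = 23.6·u = (23.48, 2.385). Tangency of A1 to both parallel lines with radius 9.1 puts C and E at S ± 9.1·n: C = (-0.9196, 9.053), E = (0.9196, -9.053). Equal radii place Z and W the same way about H: Z = H + 9.1·n = (22.56, 11.44), W = H − 9.1·n = (24.40, -6.668). Then |SW| = |W − S| = 25.29.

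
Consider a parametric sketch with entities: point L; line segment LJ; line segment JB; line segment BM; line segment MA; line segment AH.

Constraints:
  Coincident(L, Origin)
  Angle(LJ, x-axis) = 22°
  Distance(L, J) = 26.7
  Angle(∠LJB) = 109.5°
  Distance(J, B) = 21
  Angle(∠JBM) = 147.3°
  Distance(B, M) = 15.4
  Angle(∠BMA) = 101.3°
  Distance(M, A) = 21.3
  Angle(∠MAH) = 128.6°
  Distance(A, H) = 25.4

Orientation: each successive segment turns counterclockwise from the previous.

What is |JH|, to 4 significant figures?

35.71

L is at the origin; LJ runs at 22.0° with length 26.7, so J = (24.76, 10.00). ∠LJB = 109.5° gives JB at 92.50° from the x-axis; with |JB| = 21.0, B = (23.84, 30.98). ∠JBM = 147.3° gives BM at 125.2° from the x-axis; with |BM| = 15.4, M = (14.96, 43.57). ∠BMA = 101.3° gives MA at -156.1° from the x-axis; with |MA| = 21.3, A = (-4.511, 34.94). ∠MAH = 128.6° gives AH at -104.7° from the x-axis; with |AH| = 25.4, H = (-10.96, 10.37). Then |JH| = |H − J| = 35.71.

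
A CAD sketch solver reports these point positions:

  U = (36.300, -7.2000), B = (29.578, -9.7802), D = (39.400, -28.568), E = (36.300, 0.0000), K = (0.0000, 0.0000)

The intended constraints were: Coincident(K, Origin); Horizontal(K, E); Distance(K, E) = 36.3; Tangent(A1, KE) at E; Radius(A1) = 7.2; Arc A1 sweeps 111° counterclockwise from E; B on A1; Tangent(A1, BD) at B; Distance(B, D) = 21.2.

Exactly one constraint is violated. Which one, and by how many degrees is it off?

Tangent(A1, BD) at B — off by 6.60°.

K = (0.00, 0.00) ✓; K.y = 0.00, E.y = 0.00 ✓; |KE| = 36.30 ✓; ∠(UE, EK) = 90.00° ✓; |UE| = 7.200 ✓; bearing(U→B) − bearing(U→E) = 111.0° ✓; |UB| = 7.200 ✓; ∠(UB, BD) = 83.40° ✗; |BD| = 21.20 ✓.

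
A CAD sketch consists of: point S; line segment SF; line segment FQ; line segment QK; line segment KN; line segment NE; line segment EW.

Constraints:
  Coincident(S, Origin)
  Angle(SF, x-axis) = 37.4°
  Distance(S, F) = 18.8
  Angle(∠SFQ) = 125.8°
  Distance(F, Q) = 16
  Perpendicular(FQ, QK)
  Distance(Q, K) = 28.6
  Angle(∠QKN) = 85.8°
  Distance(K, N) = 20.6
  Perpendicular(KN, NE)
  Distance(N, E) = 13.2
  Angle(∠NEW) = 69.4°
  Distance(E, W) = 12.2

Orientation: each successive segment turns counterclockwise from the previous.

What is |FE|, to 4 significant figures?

14.38

S is at the origin; SF runs at 37.4° with length 18.8, so F = (14.93, 11.42). ∠SFQ = 125.8° gives FQ at 91.60° from the x-axis; with |FQ| = 16.0, Q = (14.49, 27.41). FQ is perpendicular to QK, so QK runs at -178.4°; with |QK| = 28.6, K = (-14.10, 26.61). ∠QKN = 85.8° gives KN at -84.20° from the x-axis; with |KN| = 20.6, N = (-12.02, 6.119). The perpendicularity gives NE at right angles to KN, so NE runs at 5.800°; with |NE| = 13.2, E = (1.114, 7.453). Then |FE| = |E − F| = 14.38.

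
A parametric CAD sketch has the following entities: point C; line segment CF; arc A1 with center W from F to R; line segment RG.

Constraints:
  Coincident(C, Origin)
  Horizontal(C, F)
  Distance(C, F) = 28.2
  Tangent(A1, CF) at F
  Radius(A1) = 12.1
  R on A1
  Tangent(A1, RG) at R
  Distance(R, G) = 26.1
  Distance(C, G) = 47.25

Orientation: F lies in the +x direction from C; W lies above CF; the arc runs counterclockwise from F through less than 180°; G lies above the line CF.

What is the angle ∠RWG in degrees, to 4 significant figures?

65.13°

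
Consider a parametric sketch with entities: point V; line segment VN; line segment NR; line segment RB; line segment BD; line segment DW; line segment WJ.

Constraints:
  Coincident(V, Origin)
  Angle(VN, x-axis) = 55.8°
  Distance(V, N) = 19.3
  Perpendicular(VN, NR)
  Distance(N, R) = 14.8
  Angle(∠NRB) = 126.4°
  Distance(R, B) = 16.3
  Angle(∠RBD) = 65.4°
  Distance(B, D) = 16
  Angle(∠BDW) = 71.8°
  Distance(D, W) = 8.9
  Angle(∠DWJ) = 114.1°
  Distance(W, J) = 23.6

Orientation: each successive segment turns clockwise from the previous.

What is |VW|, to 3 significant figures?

15.3

V is at the origin; VN runs at 55.8° with length 19.3, so N = (10.8, 16.0). VN is perpendicular to NR, so NR runs at -34.2°; with |NR| = 14.8, R = (23.1, 7.64). ∠NRB = 126.4° gives RB at -87.8° from the x-axis; with |RB| = 16.3, B = (23.7, -8.64). ∠RBD = 65.4° gives BD at 158° from the x-axis; with |BD| = 16.0, D = (8.92, -2.55). ∠BDW = 71.8° gives DW at 49.4° from the x-axis; with |DW| = 8.9, W = (14.7, 4.21). Then |VW| = |W − V| = 15.3.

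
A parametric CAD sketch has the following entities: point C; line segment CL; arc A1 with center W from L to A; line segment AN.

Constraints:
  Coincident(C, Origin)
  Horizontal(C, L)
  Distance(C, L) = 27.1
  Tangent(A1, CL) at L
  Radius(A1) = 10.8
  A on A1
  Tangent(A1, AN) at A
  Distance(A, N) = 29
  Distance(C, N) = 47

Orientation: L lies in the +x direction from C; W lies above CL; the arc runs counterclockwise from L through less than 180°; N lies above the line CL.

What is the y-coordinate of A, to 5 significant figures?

16.093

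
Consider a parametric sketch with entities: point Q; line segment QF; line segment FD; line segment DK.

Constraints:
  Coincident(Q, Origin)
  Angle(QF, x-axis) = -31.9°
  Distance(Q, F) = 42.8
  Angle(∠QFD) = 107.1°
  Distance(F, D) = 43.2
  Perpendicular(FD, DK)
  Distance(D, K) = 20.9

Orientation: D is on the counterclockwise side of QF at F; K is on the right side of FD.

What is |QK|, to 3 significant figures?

83.3

Q is at the origin; QF runs at -31.9° with length 42.8, so F = 42.8·(cos -31.9°, sin -31.9°) = (36.3, -22.6). ∠QFD = 107.1°, so FD runs at -31.9° + (180° − 107.1°) = 41.0° from the x-axis; with |FD| = 43.2, D = F + 43.2·(cos 41.0°, sin 41.0°) = (68.9, 5.72). The perpendicularity gives DK at right angles to FD; with |DK| = 20.9 on the right of FD, K = D + 20.9·(0.656, -0.755) = (82.7, -10.0). Then |QK| = |K − Q| = 83.3.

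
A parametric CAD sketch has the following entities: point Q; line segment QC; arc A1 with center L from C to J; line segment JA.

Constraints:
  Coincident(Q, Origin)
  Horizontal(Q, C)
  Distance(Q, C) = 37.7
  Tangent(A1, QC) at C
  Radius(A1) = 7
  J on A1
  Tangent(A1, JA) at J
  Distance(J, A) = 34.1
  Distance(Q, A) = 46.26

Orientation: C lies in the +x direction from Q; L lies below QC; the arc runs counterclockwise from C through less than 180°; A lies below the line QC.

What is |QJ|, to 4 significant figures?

31.34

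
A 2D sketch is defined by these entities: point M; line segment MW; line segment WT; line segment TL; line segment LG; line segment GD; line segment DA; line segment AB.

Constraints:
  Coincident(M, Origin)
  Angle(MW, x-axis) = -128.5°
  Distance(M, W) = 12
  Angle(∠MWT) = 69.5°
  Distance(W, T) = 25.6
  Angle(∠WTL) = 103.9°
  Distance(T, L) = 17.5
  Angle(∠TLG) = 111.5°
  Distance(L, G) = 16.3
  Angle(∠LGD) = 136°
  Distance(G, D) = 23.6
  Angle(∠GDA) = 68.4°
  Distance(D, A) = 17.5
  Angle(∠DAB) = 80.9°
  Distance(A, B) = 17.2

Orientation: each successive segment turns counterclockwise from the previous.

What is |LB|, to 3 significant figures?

14.6

∠GDA = 68.4° gives DA at -77.8° from the x-axis; with |DA| = 17.5, A = (-3.18, -2.61). ∠DAB = 80.9° gives AB at 21.3° from the x-axis; with |AB| = 17.2, B = (12.8, 3.64). Then |LB| = |B − L| = 14.6.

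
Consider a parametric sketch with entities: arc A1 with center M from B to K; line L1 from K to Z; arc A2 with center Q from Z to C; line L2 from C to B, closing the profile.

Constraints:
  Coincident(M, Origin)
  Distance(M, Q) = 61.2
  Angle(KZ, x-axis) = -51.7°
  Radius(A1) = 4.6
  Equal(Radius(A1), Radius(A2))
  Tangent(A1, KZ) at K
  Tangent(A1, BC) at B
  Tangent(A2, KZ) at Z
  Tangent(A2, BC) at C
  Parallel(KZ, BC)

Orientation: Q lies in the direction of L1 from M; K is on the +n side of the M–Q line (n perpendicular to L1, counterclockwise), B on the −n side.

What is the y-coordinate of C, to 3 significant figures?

-50.9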